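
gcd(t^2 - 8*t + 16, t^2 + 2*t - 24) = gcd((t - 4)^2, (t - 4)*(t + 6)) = t - 4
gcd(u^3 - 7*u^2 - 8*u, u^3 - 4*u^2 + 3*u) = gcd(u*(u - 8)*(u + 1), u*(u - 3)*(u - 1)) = u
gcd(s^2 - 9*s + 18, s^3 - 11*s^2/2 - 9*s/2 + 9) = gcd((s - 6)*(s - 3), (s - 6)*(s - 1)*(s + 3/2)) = s - 6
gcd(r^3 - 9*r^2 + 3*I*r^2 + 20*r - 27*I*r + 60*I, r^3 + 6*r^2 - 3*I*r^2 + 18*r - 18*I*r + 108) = r + 3*I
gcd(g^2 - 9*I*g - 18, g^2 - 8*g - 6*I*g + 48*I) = g - 6*I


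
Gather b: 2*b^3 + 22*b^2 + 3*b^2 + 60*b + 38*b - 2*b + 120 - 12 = 2*b^3 + 25*b^2 + 96*b + 108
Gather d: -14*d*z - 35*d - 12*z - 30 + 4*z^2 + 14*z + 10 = d*(-14*z - 35) + 4*z^2 + 2*z - 20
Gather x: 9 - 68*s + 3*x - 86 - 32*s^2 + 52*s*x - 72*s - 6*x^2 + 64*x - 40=-32*s^2 - 140*s - 6*x^2 + x*(52*s + 67) - 117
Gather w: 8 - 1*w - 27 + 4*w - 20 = 3*w - 39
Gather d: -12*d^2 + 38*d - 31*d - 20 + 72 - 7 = -12*d^2 + 7*d + 45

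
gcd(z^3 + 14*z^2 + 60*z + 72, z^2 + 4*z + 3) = 1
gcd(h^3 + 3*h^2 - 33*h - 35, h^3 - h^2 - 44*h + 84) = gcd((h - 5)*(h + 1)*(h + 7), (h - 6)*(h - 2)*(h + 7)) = h + 7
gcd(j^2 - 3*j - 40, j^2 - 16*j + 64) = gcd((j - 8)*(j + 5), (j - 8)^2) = j - 8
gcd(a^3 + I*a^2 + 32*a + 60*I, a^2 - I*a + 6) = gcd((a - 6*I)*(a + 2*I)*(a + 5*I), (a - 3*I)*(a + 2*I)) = a + 2*I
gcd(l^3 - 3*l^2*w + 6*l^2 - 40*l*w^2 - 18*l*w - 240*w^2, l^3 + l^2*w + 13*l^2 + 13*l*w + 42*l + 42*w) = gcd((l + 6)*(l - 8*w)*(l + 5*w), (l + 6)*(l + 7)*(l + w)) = l + 6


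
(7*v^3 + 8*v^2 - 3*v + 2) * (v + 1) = 7*v^4 + 15*v^3 + 5*v^2 - v + 2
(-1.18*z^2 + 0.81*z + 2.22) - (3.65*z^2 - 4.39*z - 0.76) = -4.83*z^2 + 5.2*z + 2.98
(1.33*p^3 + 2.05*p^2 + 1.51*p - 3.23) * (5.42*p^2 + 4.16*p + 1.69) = 7.2086*p^5 + 16.6438*p^4 + 18.9599*p^3 - 7.7605*p^2 - 10.8849*p - 5.4587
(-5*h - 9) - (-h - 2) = -4*h - 7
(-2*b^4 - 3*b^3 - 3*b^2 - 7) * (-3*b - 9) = 6*b^5 + 27*b^4 + 36*b^3 + 27*b^2 + 21*b + 63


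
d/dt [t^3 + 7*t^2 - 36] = t*(3*t + 14)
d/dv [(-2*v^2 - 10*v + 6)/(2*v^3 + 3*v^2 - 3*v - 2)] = 2*(2*v^4 + 20*v^3 - 14*v + 19)/(4*v^6 + 12*v^5 - 3*v^4 - 26*v^3 - 3*v^2 + 12*v + 4)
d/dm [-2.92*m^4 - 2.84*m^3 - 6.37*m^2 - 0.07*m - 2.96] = -11.68*m^3 - 8.52*m^2 - 12.74*m - 0.07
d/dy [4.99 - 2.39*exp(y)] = -2.39*exp(y)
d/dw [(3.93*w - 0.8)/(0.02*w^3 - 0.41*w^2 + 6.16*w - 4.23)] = (-0.1572*w^3 + 1.6593*w^2 - 0.655999999999999*w - 11.6959)/(0.0004*w^6 - 0.0164*w^5 + 0.4145*w^4 - 5.2204*w^3 + 41.4142*w^2 - 52.1136*w + 17.8929)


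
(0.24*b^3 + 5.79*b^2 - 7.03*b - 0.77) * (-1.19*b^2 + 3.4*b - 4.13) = -0.2856*b^5 - 6.0741*b^4 + 27.0605*b^3 - 46.8984*b^2 + 26.4159*b + 3.1801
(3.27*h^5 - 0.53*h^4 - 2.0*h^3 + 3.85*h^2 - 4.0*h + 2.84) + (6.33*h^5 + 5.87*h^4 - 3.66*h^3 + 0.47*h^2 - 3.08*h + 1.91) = 9.6*h^5 + 5.34*h^4 - 5.66*h^3 + 4.32*h^2 - 7.08*h + 4.75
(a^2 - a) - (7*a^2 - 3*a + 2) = -6*a^2 + 2*a - 2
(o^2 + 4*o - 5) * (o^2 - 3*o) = o^4 + o^3 - 17*o^2 + 15*o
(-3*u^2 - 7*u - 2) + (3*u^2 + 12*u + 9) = 5*u + 7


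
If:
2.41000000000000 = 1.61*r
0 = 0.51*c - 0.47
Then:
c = 0.92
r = 1.50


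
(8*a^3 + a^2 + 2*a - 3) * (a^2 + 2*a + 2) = 8*a^5 + 17*a^4 + 20*a^3 + 3*a^2 - 2*a - 6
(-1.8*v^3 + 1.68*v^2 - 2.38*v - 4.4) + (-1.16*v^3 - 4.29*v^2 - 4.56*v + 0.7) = -2.96*v^3 - 2.61*v^2 - 6.94*v - 3.7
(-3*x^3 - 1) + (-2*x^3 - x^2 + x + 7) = -5*x^3 - x^2 + x + 6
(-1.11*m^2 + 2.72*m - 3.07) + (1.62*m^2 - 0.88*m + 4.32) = 0.51*m^2 + 1.84*m + 1.25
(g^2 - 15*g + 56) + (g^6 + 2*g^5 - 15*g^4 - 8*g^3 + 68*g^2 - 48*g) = g^6 + 2*g^5 - 15*g^4 - 8*g^3 + 69*g^2 - 63*g + 56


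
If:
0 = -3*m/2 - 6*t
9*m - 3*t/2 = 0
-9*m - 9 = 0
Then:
No Solution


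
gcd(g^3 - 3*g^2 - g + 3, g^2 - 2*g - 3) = g^2 - 2*g - 3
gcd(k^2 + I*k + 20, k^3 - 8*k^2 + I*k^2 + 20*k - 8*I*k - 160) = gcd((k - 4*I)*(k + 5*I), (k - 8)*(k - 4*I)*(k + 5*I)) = k^2 + I*k + 20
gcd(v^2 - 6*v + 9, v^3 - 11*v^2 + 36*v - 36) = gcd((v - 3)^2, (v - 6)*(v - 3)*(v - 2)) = v - 3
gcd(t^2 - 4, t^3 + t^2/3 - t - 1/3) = 1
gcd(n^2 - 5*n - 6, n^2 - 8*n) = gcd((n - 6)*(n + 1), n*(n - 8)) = 1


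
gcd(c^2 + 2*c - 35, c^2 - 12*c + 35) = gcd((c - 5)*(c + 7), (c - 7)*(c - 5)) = c - 5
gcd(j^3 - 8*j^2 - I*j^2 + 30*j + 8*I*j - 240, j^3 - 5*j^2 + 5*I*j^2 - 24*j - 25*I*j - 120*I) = j^2 + j*(-8 + 5*I) - 40*I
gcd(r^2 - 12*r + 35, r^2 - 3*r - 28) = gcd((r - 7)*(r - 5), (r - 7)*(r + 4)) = r - 7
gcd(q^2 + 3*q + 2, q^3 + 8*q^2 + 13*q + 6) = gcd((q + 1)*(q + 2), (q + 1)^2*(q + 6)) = q + 1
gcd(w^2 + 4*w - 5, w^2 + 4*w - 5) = w^2 + 4*w - 5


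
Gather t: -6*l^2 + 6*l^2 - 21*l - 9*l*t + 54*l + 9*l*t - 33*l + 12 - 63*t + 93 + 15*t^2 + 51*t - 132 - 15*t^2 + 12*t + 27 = 0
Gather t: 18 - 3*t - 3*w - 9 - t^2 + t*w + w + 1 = -t^2 + t*(w - 3) - 2*w + 10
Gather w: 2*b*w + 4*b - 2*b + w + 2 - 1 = 2*b + w*(2*b + 1) + 1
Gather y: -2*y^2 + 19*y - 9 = -2*y^2 + 19*y - 9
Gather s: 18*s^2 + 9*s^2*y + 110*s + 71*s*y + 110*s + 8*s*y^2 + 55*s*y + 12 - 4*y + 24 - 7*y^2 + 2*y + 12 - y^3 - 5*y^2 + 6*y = s^2*(9*y + 18) + s*(8*y^2 + 126*y + 220) - y^3 - 12*y^2 + 4*y + 48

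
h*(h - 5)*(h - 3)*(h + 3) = h^4 - 5*h^3 - 9*h^2 + 45*h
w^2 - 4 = (w - 2)*(w + 2)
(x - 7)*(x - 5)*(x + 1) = x^3 - 11*x^2 + 23*x + 35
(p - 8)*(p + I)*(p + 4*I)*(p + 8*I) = p^4 - 8*p^3 + 13*I*p^3 - 44*p^2 - 104*I*p^2 + 352*p - 32*I*p + 256*I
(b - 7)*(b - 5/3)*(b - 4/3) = b^3 - 10*b^2 + 209*b/9 - 140/9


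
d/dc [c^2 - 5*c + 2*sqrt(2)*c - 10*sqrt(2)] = 2*c - 5 + 2*sqrt(2)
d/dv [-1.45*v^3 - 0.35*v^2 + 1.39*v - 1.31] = -4.35*v^2 - 0.7*v + 1.39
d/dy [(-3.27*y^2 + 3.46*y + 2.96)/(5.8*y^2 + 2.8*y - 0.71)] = (-29.224*y^2 - 29.6926*y - 10.7446)/(33.64*y^4 + 32.48*y^3 - 0.396*y^2 - 3.976*y + 0.5041)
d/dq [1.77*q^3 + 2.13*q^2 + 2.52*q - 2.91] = 5.31*q^2 + 4.26*q + 2.52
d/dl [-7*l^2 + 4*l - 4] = 4 - 14*l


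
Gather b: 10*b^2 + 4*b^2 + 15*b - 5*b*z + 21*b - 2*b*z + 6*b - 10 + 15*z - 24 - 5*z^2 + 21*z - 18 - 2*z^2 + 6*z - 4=14*b^2 + b*(42 - 7*z) - 7*z^2 + 42*z - 56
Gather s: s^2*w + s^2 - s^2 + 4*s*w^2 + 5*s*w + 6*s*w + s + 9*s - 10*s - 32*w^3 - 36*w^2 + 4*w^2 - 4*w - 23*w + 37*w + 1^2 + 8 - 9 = s^2*w + s*(4*w^2 + 11*w) - 32*w^3 - 32*w^2 + 10*w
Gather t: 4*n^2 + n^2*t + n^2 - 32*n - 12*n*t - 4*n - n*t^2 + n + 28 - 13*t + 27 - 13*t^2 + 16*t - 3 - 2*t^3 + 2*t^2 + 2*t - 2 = 5*n^2 - 35*n - 2*t^3 + t^2*(-n - 11) + t*(n^2 - 12*n + 5) + 50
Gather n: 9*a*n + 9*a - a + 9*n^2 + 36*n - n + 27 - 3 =8*a + 9*n^2 + n*(9*a + 35) + 24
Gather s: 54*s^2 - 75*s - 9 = 54*s^2 - 75*s - 9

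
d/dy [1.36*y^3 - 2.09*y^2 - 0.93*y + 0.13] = 4.08*y^2 - 4.18*y - 0.93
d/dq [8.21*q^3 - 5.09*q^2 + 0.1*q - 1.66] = 24.63*q^2 - 10.18*q + 0.1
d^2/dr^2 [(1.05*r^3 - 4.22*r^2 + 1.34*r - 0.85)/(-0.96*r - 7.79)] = (-1.93536*r^3 - 47.11392*r^2 - 382.30983*r + 533.782636)/(0.884736*r^3 + 21.537792*r^2 + 174.770208*r + 472.729139)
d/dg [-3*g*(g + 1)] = -6*g - 3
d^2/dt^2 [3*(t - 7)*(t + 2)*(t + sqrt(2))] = 18*t - 30 + 6*sqrt(2)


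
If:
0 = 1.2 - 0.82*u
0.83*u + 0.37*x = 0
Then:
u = 1.46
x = -3.28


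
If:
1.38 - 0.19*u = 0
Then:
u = 7.26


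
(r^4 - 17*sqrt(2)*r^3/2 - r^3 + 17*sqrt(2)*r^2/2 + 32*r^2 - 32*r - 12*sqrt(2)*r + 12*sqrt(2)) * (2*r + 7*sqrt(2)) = 2*r^5 - 10*sqrt(2)*r^4 - 2*r^4 - 55*r^3 + 10*sqrt(2)*r^3 + 55*r^2 + 200*sqrt(2)*r^2 - 200*sqrt(2)*r - 168*r + 168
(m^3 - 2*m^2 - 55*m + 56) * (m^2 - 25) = m^5 - 2*m^4 - 80*m^3 + 106*m^2 + 1375*m - 1400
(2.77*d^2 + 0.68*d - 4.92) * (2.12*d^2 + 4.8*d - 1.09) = 5.8724*d^4 + 14.7376*d^3 - 10.1857*d^2 - 24.3572*d + 5.3628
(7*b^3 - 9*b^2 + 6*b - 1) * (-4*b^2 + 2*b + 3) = -28*b^5 + 50*b^4 - 21*b^3 - 11*b^2 + 16*b - 3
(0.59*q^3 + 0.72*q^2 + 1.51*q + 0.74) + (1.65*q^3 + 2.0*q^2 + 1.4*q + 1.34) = 2.24*q^3 + 2.72*q^2 + 2.91*q + 2.08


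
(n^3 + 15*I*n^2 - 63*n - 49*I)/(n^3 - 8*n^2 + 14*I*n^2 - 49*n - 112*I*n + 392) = (n + I)/(n - 8)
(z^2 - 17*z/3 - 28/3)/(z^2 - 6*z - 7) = (z + 4/3)/(z + 1)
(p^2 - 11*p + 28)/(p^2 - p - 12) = (p - 7)/(p + 3)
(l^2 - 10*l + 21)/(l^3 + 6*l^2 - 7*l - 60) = (l - 7)/(l^2 + 9*l + 20)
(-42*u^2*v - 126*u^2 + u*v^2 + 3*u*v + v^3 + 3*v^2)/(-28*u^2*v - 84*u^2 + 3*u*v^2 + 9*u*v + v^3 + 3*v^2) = (6*u - v)/(4*u - v)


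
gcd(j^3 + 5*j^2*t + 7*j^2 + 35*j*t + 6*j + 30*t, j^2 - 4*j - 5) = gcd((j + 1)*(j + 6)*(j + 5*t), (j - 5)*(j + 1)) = j + 1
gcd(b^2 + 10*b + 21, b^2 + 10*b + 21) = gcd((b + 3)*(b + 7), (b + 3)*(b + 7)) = b^2 + 10*b + 21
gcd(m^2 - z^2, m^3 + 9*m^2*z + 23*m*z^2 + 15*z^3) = m + z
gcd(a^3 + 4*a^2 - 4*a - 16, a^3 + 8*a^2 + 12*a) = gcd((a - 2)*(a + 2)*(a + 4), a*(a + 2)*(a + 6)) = a + 2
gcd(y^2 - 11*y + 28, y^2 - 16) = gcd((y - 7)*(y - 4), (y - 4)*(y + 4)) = y - 4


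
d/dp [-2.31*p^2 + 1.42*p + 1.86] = 1.42 - 4.62*p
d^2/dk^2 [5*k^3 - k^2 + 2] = 30*k - 2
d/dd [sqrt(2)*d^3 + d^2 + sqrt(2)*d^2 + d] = 3*sqrt(2)*d^2 + 2*d + 2*sqrt(2)*d + 1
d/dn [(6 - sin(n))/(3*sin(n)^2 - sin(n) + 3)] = 3*(sin(n)^2 - 12*sin(n) + 1)*cos(n)/(3*sin(n)^2 - sin(n) + 3)^2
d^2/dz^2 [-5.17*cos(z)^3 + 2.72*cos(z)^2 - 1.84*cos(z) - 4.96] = 5.7175*cos(z) - 5.44*cos(2*z) + 11.6325*cos(3*z)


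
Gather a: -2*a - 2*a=-4*a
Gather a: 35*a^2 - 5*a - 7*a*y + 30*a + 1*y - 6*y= 35*a^2 + a*(25 - 7*y) - 5*y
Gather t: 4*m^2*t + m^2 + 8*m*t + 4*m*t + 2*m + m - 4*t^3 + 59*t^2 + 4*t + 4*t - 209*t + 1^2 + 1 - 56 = m^2 + 3*m - 4*t^3 + 59*t^2 + t*(4*m^2 + 12*m - 201) - 54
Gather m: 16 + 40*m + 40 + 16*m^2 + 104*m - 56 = 16*m^2 + 144*m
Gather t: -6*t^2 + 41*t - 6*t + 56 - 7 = -6*t^2 + 35*t + 49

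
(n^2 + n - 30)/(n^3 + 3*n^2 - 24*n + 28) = (n^2 + n - 30)/(n^3 + 3*n^2 - 24*n + 28)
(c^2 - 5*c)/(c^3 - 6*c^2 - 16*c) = (5 - c)/(-c^2 + 6*c + 16)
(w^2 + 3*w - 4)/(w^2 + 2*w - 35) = (w^2 + 3*w - 4)/(w^2 + 2*w - 35)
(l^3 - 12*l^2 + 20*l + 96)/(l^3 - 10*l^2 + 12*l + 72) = (l - 8)/(l - 6)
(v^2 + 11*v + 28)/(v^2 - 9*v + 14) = (v^2 + 11*v + 28)/(v^2 - 9*v + 14)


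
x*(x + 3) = x^2 + 3*x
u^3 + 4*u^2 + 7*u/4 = u*(u + 1/2)*(u + 7/2)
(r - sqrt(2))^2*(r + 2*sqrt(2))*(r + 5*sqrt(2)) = r^4 + 5*sqrt(2)*r^3 - 6*r^2 - 26*sqrt(2)*r + 40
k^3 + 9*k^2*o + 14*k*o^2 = k*(k + 2*o)*(k + 7*o)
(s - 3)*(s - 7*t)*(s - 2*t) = s^3 - 9*s^2*t - 3*s^2 + 14*s*t^2 + 27*s*t - 42*t^2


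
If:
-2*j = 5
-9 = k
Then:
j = -5/2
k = -9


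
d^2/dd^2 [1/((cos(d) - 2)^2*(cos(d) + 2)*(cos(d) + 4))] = 2*(-154*(1 - cos(d)^2)^2 + 10*sin(d)^6 + 2*cos(d)^6 - 55*cos(d)^5 - 118*cos(d)^3 - 354*cos(d)^2 + 104*cos(d) + 256)/((cos(d) - 2)^4*(cos(d) + 2)^3*(cos(d) + 4)^3)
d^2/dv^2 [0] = 0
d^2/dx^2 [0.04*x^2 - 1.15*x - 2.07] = 0.0800000000000000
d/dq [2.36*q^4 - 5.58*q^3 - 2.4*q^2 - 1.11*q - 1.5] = 9.44*q^3 - 16.74*q^2 - 4.8*q - 1.11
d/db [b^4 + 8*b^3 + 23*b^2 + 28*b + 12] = 4*b^3 + 24*b^2 + 46*b + 28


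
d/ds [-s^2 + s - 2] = 1 - 2*s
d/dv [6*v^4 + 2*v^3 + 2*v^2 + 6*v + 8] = 24*v^3 + 6*v^2 + 4*v + 6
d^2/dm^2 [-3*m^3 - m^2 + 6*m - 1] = -18*m - 2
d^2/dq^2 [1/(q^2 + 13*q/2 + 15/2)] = 4*(-4*q^2 - 26*q + (4*q + 13)^2 - 30)/(2*q^2 + 13*q + 15)^3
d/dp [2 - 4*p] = -4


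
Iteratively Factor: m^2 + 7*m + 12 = (m + 3)*(m + 4)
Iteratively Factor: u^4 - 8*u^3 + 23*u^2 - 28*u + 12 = (u - 2)*(u^3 - 6*u^2 + 11*u - 6) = (u - 2)^2*(u^2 - 4*u + 3) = (u - 2)^2*(u - 1)*(u - 3)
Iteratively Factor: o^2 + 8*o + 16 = (o + 4)*(o + 4)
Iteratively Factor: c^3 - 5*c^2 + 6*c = (c - 3)*(c^2 - 2*c) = (c - 3)*(c - 2)*(c)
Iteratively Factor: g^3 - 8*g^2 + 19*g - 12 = (g - 1)*(g^2 - 7*g + 12) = (g - 3)*(g - 1)*(g - 4)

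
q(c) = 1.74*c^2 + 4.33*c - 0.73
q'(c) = 3.48*c + 4.33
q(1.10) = 6.14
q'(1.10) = 8.16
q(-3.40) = 4.66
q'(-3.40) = -7.50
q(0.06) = -0.46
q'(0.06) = 4.54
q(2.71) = 23.78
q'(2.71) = 13.76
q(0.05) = -0.51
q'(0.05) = 4.50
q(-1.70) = -3.06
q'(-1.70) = -1.59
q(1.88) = 13.56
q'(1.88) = 10.87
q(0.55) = 2.18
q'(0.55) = 6.24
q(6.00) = 87.89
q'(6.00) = 25.21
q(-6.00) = 35.93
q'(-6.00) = -16.55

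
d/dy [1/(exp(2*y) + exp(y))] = (-2*exp(y) - 1)*exp(-y)/(exp(y) + 1)^2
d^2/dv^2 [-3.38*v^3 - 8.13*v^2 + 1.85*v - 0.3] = -20.28*v - 16.26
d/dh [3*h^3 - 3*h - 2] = 9*h^2 - 3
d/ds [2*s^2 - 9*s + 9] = 4*s - 9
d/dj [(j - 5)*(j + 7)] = 2*j + 2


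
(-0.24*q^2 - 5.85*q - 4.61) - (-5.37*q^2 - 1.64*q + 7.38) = 5.13*q^2 - 4.21*q - 11.99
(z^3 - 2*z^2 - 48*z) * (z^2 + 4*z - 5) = z^5 + 2*z^4 - 61*z^3 - 182*z^2 + 240*z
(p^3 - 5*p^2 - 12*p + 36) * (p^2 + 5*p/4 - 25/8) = p^5 - 15*p^4/4 - 171*p^3/8 + 293*p^2/8 + 165*p/2 - 225/2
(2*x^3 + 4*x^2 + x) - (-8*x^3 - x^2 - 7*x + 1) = 10*x^3 + 5*x^2 + 8*x - 1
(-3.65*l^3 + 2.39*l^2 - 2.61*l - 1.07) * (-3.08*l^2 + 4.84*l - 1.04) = 11.242*l^5 - 25.0272*l^4 + 23.4024*l^3 - 11.8224*l^2 - 2.4644*l + 1.1128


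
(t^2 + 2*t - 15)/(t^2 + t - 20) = (t - 3)/(t - 4)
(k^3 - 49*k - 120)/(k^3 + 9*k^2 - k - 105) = (k^2 - 5*k - 24)/(k^2 + 4*k - 21)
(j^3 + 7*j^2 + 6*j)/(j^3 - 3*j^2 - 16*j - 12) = j*(j + 6)/(j^2 - 4*j - 12)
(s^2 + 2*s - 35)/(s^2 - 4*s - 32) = (-s^2 - 2*s + 35)/(-s^2 + 4*s + 32)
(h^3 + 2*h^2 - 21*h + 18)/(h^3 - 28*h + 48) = (h^2 - 4*h + 3)/(h^2 - 6*h + 8)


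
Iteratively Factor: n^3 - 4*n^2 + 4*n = (n)*(n^2 - 4*n + 4) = n*(n - 2)*(n - 2)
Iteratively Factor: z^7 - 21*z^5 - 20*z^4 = (z)*(z^6 - 21*z^4 - 20*z^3) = z*(z + 1)*(z^5 - z^4 - 20*z^3) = z*(z + 1)*(z + 4)*(z^4 - 5*z^3) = z^2*(z + 1)*(z + 4)*(z^3 - 5*z^2) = z^3*(z + 1)*(z + 4)*(z^2 - 5*z) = z^3*(z - 5)*(z + 1)*(z + 4)*(z)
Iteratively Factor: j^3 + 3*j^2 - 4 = (j + 2)*(j^2 + j - 2) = (j + 2)^2*(j - 1)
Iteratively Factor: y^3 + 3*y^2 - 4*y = (y + 4)*(y^2 - y) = y*(y + 4)*(y - 1)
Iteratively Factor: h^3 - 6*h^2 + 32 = (h - 4)*(h^2 - 2*h - 8) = (h - 4)*(h + 2)*(h - 4)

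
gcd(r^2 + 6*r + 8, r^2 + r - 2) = r + 2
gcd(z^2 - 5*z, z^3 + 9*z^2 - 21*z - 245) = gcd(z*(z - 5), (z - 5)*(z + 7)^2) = z - 5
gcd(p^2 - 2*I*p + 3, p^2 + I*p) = p + I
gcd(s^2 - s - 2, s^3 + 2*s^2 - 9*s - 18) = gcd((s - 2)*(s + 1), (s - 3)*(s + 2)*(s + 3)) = 1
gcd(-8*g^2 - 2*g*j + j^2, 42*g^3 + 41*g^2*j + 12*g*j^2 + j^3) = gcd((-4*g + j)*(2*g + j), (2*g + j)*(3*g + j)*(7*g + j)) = 2*g + j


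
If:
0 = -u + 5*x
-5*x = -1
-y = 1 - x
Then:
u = 1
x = 1/5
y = -4/5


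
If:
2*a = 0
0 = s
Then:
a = 0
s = 0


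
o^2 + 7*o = o*(o + 7)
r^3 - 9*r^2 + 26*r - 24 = (r - 4)*(r - 3)*(r - 2)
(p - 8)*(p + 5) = p^2 - 3*p - 40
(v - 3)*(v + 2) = v^2 - v - 6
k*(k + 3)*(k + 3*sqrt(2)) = k^3 + 3*k^2 + 3*sqrt(2)*k^2 + 9*sqrt(2)*k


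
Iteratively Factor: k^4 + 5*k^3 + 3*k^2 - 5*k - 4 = (k + 4)*(k^3 + k^2 - k - 1) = (k - 1)*(k + 4)*(k^2 + 2*k + 1) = (k - 1)*(k + 1)*(k + 4)*(k + 1)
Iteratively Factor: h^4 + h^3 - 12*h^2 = (h + 4)*(h^3 - 3*h^2) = (h - 3)*(h + 4)*(h^2) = h*(h - 3)*(h + 4)*(h)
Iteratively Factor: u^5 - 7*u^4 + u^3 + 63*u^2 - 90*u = (u)*(u^4 - 7*u^3 + u^2 + 63*u - 90) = u*(u - 5)*(u^3 - 2*u^2 - 9*u + 18) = u*(u - 5)*(u - 2)*(u^2 - 9) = u*(u - 5)*(u - 2)*(u + 3)*(u - 3)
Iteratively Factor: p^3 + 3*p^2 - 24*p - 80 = (p - 5)*(p^2 + 8*p + 16) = (p - 5)*(p + 4)*(p + 4)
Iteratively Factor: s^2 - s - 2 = (s + 1)*(s - 2)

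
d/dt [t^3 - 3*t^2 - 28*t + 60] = 3*t^2 - 6*t - 28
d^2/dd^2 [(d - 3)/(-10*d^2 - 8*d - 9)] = 4*(-8*(d - 3)*(5*d + 2)^2 + (15*d - 11)*(10*d^2 + 8*d + 9))/(10*d^2 + 8*d + 9)^3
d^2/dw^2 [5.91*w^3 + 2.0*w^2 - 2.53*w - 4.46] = 35.46*w + 4.0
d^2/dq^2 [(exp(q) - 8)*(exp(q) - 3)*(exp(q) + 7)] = (9*exp(2*q) - 16*exp(q) - 53)*exp(q)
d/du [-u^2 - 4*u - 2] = -2*u - 4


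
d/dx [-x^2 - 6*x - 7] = -2*x - 6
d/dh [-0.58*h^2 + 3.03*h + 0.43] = 3.03 - 1.16*h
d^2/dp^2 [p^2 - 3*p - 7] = 2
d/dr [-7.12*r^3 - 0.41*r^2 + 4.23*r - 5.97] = -21.36*r^2 - 0.82*r + 4.23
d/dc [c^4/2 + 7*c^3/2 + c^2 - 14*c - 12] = 2*c^3 + 21*c^2/2 + 2*c - 14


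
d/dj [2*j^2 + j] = 4*j + 1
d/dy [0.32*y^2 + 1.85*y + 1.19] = 0.64*y + 1.85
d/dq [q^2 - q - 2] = 2*q - 1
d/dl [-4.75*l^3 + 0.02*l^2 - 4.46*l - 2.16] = -14.25*l^2 + 0.04*l - 4.46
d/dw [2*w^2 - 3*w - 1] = 4*w - 3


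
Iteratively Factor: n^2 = (n)*(n)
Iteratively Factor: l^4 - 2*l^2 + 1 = (l - 1)*(l^3 + l^2 - l - 1) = (l - 1)^2*(l^2 + 2*l + 1) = (l - 1)^2*(l + 1)*(l + 1)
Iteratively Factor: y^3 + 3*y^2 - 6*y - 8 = (y - 2)*(y^2 + 5*y + 4) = (y - 2)*(y + 4)*(y + 1)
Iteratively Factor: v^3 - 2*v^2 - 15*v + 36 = (v - 3)*(v^2 + v - 12) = (v - 3)*(v + 4)*(v - 3)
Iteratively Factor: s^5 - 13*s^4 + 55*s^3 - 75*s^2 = (s - 3)*(s^4 - 10*s^3 + 25*s^2) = (s - 5)*(s - 3)*(s^3 - 5*s^2) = s*(s - 5)*(s - 3)*(s^2 - 5*s) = s*(s - 5)^2*(s - 3)*(s)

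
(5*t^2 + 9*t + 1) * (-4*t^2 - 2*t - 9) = -20*t^4 - 46*t^3 - 67*t^2 - 83*t - 9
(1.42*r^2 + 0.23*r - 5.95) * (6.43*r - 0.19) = 9.1306*r^3 + 1.2091*r^2 - 38.3022*r + 1.1305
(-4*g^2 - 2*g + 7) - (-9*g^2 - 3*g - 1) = 5*g^2 + g + 8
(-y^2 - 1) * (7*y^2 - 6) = -7*y^4 - y^2 + 6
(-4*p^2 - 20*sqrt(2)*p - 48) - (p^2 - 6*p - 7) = -5*p^2 - 20*sqrt(2)*p + 6*p - 41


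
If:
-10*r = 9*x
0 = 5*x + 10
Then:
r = 9/5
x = -2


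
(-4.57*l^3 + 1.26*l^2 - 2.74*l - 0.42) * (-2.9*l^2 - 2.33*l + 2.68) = 13.253*l^5 + 6.9941*l^4 - 7.2374*l^3 + 10.979*l^2 - 6.3646*l - 1.1256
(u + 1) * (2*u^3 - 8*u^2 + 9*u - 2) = 2*u^4 - 6*u^3 + u^2 + 7*u - 2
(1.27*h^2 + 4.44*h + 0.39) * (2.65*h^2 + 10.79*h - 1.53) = 3.3655*h^4 + 25.4693*h^3 + 46.998*h^2 - 2.5851*h - 0.5967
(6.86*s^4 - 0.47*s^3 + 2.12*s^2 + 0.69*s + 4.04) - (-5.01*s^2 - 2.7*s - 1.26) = 6.86*s^4 - 0.47*s^3 + 7.13*s^2 + 3.39*s + 5.3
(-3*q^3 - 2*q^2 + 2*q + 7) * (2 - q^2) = 3*q^5 + 2*q^4 - 8*q^3 - 11*q^2 + 4*q + 14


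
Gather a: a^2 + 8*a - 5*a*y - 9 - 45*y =a^2 + a*(8 - 5*y) - 45*y - 9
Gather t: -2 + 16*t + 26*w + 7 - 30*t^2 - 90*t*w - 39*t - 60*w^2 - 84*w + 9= -30*t^2 + t*(-90*w - 23) - 60*w^2 - 58*w + 14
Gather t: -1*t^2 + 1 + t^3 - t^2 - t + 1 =t^3 - 2*t^2 - t + 2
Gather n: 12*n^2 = 12*n^2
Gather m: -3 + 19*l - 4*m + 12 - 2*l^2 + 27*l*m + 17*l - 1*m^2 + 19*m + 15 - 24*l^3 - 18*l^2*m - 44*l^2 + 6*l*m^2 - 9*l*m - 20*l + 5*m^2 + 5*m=-24*l^3 - 46*l^2 + 16*l + m^2*(6*l + 4) + m*(-18*l^2 + 18*l + 20) + 24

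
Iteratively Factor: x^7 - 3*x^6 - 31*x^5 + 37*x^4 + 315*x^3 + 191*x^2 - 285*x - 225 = (x - 1)*(x^6 - 2*x^5 - 33*x^4 + 4*x^3 + 319*x^2 + 510*x + 225) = (x - 1)*(x + 1)*(x^5 - 3*x^4 - 30*x^3 + 34*x^2 + 285*x + 225) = (x - 5)*(x - 1)*(x + 1)*(x^4 + 2*x^3 - 20*x^2 - 66*x - 45) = (x - 5)*(x - 1)*(x + 1)^2*(x^3 + x^2 - 21*x - 45) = (x - 5)*(x - 1)*(x + 1)^2*(x + 3)*(x^2 - 2*x - 15) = (x - 5)*(x - 1)*(x + 1)^2*(x + 3)^2*(x - 5)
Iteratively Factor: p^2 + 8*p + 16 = (p + 4)*(p + 4)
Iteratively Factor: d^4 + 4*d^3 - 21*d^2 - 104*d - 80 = (d + 1)*(d^3 + 3*d^2 - 24*d - 80) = (d + 1)*(d + 4)*(d^2 - d - 20) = (d + 1)*(d + 4)^2*(d - 5)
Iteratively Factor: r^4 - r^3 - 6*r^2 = (r)*(r^3 - r^2 - 6*r) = r*(r + 2)*(r^2 - 3*r) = r^2*(r + 2)*(r - 3)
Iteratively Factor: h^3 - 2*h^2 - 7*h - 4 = (h + 1)*(h^2 - 3*h - 4) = (h + 1)^2*(h - 4)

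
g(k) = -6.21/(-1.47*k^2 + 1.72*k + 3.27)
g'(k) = -6.21*(2.94*k - 1.72)/(-1.47*k^2 + 1.72*k + 3.27)^2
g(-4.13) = 0.21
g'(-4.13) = 0.10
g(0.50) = -1.65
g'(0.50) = 0.11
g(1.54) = -2.55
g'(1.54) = -2.95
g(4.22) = 0.40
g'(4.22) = -0.27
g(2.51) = 3.71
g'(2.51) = -12.54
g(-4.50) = 0.18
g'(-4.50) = 0.08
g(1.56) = -2.61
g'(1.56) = -3.15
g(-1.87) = 1.22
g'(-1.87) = 1.73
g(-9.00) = 0.05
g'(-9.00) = 0.01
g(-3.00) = 0.41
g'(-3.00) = 0.29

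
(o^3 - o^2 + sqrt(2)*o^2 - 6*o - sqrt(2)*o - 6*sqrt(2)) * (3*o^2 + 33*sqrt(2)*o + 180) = 3*o^5 - 3*o^4 + 36*sqrt(2)*o^4 - 36*sqrt(2)*o^3 + 228*o^3 - 246*o^2 - 36*sqrt(2)*o^2 - 1476*o - 180*sqrt(2)*o - 1080*sqrt(2)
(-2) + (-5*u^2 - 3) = -5*u^2 - 5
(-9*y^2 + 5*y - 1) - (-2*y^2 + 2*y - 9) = -7*y^2 + 3*y + 8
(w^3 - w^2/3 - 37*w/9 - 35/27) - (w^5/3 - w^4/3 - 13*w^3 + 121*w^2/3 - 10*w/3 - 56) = -w^5/3 + w^4/3 + 14*w^3 - 122*w^2/3 - 7*w/9 + 1477/27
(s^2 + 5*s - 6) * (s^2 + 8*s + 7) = s^4 + 13*s^3 + 41*s^2 - 13*s - 42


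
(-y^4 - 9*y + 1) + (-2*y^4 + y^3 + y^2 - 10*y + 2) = -3*y^4 + y^3 + y^2 - 19*y + 3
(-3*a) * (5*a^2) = -15*a^3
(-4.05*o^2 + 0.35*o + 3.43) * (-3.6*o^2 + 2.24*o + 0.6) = 14.58*o^4 - 10.332*o^3 - 13.994*o^2 + 7.8932*o + 2.058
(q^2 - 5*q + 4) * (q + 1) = q^3 - 4*q^2 - q + 4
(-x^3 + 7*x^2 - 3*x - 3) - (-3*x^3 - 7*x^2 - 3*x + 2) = 2*x^3 + 14*x^2 - 5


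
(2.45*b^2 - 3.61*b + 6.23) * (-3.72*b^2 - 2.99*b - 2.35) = -9.114*b^4 + 6.1037*b^3 - 18.1392*b^2 - 10.1442*b - 14.6405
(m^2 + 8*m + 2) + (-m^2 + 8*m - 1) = 16*m + 1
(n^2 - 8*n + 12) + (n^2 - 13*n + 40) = 2*n^2 - 21*n + 52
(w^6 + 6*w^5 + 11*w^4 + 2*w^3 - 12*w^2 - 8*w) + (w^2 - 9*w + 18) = w^6 + 6*w^5 + 11*w^4 + 2*w^3 - 11*w^2 - 17*w + 18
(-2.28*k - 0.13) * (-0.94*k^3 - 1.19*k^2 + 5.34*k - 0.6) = 2.1432*k^4 + 2.8354*k^3 - 12.0205*k^2 + 0.6738*k + 0.078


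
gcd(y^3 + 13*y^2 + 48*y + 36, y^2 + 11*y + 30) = y + 6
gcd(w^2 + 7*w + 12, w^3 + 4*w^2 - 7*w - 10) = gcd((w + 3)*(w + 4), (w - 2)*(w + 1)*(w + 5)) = 1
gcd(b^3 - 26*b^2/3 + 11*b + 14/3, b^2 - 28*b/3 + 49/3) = b - 7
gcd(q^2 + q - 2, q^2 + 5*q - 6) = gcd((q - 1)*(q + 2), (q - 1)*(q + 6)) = q - 1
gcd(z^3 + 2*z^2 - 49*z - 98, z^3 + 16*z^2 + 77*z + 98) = z^2 + 9*z + 14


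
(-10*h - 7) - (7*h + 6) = -17*h - 13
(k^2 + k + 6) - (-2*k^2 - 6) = 3*k^2 + k + 12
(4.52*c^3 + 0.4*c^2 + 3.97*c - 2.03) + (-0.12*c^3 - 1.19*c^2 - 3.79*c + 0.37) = 4.4*c^3 - 0.79*c^2 + 0.18*c - 1.66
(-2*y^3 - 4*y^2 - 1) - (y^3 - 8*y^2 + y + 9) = -3*y^3 + 4*y^2 - y - 10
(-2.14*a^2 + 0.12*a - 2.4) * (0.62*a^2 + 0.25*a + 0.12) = -1.3268*a^4 - 0.4606*a^3 - 1.7148*a^2 - 0.5856*a - 0.288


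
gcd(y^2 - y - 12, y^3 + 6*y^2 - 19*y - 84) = y^2 - y - 12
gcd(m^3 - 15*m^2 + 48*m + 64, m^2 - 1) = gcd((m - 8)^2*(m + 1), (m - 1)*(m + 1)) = m + 1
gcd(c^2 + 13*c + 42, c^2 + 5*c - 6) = c + 6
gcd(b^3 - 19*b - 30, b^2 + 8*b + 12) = b + 2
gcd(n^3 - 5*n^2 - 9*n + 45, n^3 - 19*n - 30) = n^2 - 2*n - 15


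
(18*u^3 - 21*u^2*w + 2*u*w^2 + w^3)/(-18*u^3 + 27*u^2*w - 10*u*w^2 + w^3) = (-6*u - w)/(6*u - w)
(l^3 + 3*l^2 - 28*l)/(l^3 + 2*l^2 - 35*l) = (l - 4)/(l - 5)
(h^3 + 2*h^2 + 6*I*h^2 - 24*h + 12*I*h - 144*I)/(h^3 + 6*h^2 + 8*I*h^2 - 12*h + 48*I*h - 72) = (h - 4)/(h + 2*I)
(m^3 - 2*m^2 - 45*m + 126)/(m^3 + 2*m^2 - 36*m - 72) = (m^2 + 4*m - 21)/(m^2 + 8*m + 12)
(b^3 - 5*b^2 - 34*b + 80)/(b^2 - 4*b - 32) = (b^2 + 3*b - 10)/(b + 4)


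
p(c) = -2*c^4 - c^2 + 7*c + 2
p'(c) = -8*c^3 - 2*c + 7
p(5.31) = -1579.07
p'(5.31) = -1201.39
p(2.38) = -51.18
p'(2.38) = -105.61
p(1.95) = -17.07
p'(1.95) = -56.22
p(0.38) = 4.47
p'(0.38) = 5.80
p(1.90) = -14.37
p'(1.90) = -51.67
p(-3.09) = -211.51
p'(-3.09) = 249.21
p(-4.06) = -586.32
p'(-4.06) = 550.51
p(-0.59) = -2.72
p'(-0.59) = 9.82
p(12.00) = -41530.00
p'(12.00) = -13841.00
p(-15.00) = -101578.00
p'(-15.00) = 27037.00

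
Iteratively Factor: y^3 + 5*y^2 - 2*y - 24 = (y + 4)*(y^2 + y - 6) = (y - 2)*(y + 4)*(y + 3)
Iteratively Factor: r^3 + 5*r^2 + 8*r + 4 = (r + 2)*(r^2 + 3*r + 2) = (r + 1)*(r + 2)*(r + 2)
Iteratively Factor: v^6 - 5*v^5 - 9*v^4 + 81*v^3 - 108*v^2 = (v - 3)*(v^5 - 2*v^4 - 15*v^3 + 36*v^2) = (v - 3)^2*(v^4 + v^3 - 12*v^2) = (v - 3)^3*(v^3 + 4*v^2) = (v - 3)^3*(v + 4)*(v^2) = v*(v - 3)^3*(v + 4)*(v)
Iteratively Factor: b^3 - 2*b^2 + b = (b - 1)*(b^2 - b) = b*(b - 1)*(b - 1)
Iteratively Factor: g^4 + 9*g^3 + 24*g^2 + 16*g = (g + 4)*(g^3 + 5*g^2 + 4*g) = g*(g + 4)*(g^2 + 5*g + 4) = g*(g + 4)^2*(g + 1)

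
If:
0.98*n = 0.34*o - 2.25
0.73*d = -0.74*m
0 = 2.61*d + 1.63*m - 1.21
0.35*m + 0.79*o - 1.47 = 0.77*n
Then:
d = 1.21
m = -1.19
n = -2.22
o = 0.23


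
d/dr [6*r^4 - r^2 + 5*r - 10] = 24*r^3 - 2*r + 5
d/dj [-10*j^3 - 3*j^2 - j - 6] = -30*j^2 - 6*j - 1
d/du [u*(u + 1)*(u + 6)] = 3*u^2 + 14*u + 6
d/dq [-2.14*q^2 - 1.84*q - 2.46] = -4.28*q - 1.84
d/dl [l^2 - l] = 2*l - 1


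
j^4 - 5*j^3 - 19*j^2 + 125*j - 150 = (j - 5)*(j - 3)*(j - 2)*(j + 5)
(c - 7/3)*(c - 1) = c^2 - 10*c/3 + 7/3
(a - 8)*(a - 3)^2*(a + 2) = a^4 - 12*a^3 + 29*a^2 + 42*a - 144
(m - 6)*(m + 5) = m^2 - m - 30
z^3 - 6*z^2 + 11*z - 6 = (z - 3)*(z - 2)*(z - 1)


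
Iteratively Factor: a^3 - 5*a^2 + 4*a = (a)*(a^2 - 5*a + 4) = a*(a - 1)*(a - 4)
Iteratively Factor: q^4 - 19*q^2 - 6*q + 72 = (q - 2)*(q^3 + 2*q^2 - 15*q - 36) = (q - 4)*(q - 2)*(q^2 + 6*q + 9) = (q - 4)*(q - 2)*(q + 3)*(q + 3)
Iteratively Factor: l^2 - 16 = (l + 4)*(l - 4)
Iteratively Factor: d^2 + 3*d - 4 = (d - 1)*(d + 4)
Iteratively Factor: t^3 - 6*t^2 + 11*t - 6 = (t - 3)*(t^2 - 3*t + 2) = (t - 3)*(t - 1)*(t - 2)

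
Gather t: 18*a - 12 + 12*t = 18*a + 12*t - 12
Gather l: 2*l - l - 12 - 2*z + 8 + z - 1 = l - z - 5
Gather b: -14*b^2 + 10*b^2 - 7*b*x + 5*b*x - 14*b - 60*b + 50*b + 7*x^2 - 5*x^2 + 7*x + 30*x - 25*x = -4*b^2 + b*(-2*x - 24) + 2*x^2 + 12*x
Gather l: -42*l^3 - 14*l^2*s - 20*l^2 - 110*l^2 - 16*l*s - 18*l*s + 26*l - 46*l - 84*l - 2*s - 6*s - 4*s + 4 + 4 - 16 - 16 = -42*l^3 + l^2*(-14*s - 130) + l*(-34*s - 104) - 12*s - 24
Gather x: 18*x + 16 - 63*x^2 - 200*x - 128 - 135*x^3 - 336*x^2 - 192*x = -135*x^3 - 399*x^2 - 374*x - 112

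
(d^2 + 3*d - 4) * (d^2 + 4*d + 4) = d^4 + 7*d^3 + 12*d^2 - 4*d - 16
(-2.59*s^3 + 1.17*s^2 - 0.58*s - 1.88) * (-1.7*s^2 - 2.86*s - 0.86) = 4.403*s^5 + 5.4184*s^4 - 0.1328*s^3 + 3.8486*s^2 + 5.8756*s + 1.6168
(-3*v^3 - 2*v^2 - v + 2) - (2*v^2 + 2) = -3*v^3 - 4*v^2 - v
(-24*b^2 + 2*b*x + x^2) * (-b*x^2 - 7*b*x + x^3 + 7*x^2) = 24*b^3*x^2 + 168*b^3*x - 26*b^2*x^3 - 182*b^2*x^2 + b*x^4 + 7*b*x^3 + x^5 + 7*x^4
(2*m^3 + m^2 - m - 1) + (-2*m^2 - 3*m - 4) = 2*m^3 - m^2 - 4*m - 5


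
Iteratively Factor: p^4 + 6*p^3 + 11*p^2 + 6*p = (p + 2)*(p^3 + 4*p^2 + 3*p) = (p + 2)*(p + 3)*(p^2 + p) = p*(p + 2)*(p + 3)*(p + 1)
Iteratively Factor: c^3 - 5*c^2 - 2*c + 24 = (c + 2)*(c^2 - 7*c + 12) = (c - 4)*(c + 2)*(c - 3)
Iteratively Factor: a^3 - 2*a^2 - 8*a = (a + 2)*(a^2 - 4*a) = a*(a + 2)*(a - 4)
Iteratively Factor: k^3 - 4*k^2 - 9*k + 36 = (k + 3)*(k^2 - 7*k + 12) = (k - 4)*(k + 3)*(k - 3)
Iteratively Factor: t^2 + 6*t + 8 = (t + 4)*(t + 2)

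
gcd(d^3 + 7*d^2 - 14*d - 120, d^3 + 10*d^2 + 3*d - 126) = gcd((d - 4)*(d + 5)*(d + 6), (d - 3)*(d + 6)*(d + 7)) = d + 6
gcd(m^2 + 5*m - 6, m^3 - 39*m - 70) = 1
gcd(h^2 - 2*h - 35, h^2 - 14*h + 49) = h - 7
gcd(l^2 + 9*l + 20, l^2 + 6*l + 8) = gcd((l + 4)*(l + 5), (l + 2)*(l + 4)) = l + 4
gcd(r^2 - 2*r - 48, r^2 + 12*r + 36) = r + 6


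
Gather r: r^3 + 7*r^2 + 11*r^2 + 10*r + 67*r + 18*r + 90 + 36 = r^3 + 18*r^2 + 95*r + 126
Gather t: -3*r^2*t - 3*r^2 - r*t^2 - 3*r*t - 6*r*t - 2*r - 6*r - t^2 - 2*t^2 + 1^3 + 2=-3*r^2 - 8*r + t^2*(-r - 3) + t*(-3*r^2 - 9*r) + 3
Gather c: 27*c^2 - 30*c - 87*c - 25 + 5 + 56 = 27*c^2 - 117*c + 36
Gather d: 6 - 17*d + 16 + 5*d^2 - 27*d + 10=5*d^2 - 44*d + 32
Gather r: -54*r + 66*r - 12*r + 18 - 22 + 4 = 0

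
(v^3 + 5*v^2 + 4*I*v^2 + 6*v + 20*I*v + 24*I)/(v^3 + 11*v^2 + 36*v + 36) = (v + 4*I)/(v + 6)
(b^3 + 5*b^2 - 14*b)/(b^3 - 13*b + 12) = b*(b^2 + 5*b - 14)/(b^3 - 13*b + 12)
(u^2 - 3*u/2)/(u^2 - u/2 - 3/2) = u/(u + 1)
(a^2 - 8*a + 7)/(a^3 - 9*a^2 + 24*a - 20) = (a^2 - 8*a + 7)/(a^3 - 9*a^2 + 24*a - 20)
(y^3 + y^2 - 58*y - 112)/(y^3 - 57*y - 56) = (y + 2)/(y + 1)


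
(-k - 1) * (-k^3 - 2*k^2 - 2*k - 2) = k^4 + 3*k^3 + 4*k^2 + 4*k + 2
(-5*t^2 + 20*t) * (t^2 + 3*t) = -5*t^4 + 5*t^3 + 60*t^2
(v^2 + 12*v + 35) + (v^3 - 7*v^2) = v^3 - 6*v^2 + 12*v + 35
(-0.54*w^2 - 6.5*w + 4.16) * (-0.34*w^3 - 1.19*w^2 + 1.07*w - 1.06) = 0.1836*w^5 + 2.8526*w^4 + 5.7428*w^3 - 11.333*w^2 + 11.3412*w - 4.4096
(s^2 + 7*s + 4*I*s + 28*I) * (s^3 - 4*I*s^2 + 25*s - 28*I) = s^5 + 7*s^4 + 41*s^3 + 287*s^2 + 72*I*s^2 + 112*s + 504*I*s + 784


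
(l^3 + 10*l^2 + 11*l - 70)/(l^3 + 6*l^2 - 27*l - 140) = (l^2 + 3*l - 10)/(l^2 - l - 20)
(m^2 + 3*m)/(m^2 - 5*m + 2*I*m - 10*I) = m*(m + 3)/(m^2 + m*(-5 + 2*I) - 10*I)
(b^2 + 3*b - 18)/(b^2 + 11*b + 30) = (b - 3)/(b + 5)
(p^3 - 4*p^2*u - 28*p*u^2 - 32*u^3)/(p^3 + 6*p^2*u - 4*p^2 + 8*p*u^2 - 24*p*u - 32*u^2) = (p^2 - 6*p*u - 16*u^2)/(p^2 + 4*p*u - 4*p - 16*u)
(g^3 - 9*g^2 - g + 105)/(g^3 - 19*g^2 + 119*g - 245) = (g + 3)/(g - 7)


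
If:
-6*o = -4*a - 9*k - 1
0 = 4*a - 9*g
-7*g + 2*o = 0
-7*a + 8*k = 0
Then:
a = -24/61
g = -32/183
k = -21/61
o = -112/183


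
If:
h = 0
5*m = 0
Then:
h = 0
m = 0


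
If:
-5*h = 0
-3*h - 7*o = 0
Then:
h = 0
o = 0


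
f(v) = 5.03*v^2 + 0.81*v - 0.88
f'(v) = 10.06*v + 0.81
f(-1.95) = 16.67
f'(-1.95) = -18.81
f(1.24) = 7.86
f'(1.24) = 13.28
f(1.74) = 15.76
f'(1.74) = 18.31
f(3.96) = 81.21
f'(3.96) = 40.65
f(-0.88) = 2.30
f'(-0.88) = -8.04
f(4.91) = 124.36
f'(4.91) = 50.20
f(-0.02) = -0.89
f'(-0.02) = 0.61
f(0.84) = 3.35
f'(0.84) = 9.26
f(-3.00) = 41.96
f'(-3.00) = -29.37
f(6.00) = 185.06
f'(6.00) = 61.17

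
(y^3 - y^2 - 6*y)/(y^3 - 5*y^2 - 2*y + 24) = y/(y - 4)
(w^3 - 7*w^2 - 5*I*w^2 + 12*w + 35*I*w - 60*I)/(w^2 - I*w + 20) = (w^2 - 7*w + 12)/(w + 4*I)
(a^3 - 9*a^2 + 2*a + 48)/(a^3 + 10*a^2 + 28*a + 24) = (a^2 - 11*a + 24)/(a^2 + 8*a + 12)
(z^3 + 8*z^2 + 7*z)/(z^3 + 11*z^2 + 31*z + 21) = z/(z + 3)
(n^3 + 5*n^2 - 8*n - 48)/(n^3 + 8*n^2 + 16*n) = (n - 3)/n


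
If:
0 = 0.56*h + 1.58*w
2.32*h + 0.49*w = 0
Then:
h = 0.00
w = 0.00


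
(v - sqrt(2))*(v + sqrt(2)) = v^2 - 2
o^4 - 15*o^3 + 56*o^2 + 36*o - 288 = (o - 8)*(o - 6)*(o - 3)*(o + 2)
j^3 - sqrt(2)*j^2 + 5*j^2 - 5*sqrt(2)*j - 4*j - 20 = (j + 5)*(j - 2*sqrt(2))*(j + sqrt(2))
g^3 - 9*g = g*(g - 3)*(g + 3)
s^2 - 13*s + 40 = (s - 8)*(s - 5)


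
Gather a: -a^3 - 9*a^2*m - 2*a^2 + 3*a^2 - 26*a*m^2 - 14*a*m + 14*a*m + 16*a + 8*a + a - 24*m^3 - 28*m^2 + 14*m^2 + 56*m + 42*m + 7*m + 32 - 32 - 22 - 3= -a^3 + a^2*(1 - 9*m) + a*(25 - 26*m^2) - 24*m^3 - 14*m^2 + 105*m - 25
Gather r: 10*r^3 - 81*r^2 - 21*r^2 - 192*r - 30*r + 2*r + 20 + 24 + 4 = 10*r^3 - 102*r^2 - 220*r + 48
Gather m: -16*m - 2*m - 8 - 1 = -18*m - 9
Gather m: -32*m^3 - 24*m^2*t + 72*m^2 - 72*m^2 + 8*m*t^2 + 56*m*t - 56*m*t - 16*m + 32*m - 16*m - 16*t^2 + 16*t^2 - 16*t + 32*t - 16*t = -32*m^3 - 24*m^2*t + 8*m*t^2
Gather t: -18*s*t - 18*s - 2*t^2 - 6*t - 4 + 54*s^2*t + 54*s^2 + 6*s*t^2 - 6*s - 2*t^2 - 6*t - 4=54*s^2 - 24*s + t^2*(6*s - 4) + t*(54*s^2 - 18*s - 12) - 8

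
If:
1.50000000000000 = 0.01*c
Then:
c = 150.00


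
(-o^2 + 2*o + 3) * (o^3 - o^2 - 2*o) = -o^5 + 3*o^4 + 3*o^3 - 7*o^2 - 6*o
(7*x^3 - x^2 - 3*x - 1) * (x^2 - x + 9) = 7*x^5 - 8*x^4 + 61*x^3 - 7*x^2 - 26*x - 9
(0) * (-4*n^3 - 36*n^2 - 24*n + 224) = 0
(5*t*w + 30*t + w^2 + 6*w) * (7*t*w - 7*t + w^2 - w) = 35*t^2*w^2 + 175*t^2*w - 210*t^2 + 12*t*w^3 + 60*t*w^2 - 72*t*w + w^4 + 5*w^3 - 6*w^2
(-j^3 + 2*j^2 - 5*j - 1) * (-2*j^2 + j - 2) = 2*j^5 - 5*j^4 + 14*j^3 - 7*j^2 + 9*j + 2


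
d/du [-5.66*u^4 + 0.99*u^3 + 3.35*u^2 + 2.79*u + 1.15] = -22.64*u^3 + 2.97*u^2 + 6.7*u + 2.79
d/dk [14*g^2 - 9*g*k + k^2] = -9*g + 2*k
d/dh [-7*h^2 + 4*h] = 4 - 14*h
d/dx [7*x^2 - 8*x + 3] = 14*x - 8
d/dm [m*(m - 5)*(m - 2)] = 3*m^2 - 14*m + 10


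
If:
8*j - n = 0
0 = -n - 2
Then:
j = -1/4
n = -2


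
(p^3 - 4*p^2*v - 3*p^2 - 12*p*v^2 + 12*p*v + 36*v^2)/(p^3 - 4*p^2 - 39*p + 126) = (p^2 - 4*p*v - 12*v^2)/(p^2 - p - 42)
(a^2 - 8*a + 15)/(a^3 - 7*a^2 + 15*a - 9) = (a - 5)/(a^2 - 4*a + 3)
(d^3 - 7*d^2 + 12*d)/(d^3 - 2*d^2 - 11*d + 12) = d*(d - 3)/(d^2 + 2*d - 3)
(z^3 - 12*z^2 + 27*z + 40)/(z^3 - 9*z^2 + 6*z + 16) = (z - 5)/(z - 2)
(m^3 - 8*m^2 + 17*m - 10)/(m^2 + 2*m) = (m^3 - 8*m^2 + 17*m - 10)/(m*(m + 2))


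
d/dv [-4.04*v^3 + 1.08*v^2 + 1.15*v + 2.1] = -12.12*v^2 + 2.16*v + 1.15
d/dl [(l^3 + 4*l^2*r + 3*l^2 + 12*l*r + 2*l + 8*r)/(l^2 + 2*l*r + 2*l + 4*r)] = (l^2 + 4*l*r + 8*r^2 - 2*r)/(l^2 + 4*l*r + 4*r^2)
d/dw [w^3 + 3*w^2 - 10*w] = 3*w^2 + 6*w - 10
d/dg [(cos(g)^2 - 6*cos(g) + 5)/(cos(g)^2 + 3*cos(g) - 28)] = 3*(-3*cos(g)^2 + 22*cos(g) - 51)*sin(g)/((cos(g) - 4)^2*(cos(g) + 7)^2)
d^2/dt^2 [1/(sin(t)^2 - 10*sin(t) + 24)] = 2*(-2*sin(t)^4 + 15*sin(t)^3 + sin(t)^2 - 150*sin(t) + 76)/(sin(t)^2 - 10*sin(t) + 24)^3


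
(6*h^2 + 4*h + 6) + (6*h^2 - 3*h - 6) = 12*h^2 + h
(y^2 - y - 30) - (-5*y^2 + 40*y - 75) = 6*y^2 - 41*y + 45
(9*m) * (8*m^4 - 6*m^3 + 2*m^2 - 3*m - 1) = 72*m^5 - 54*m^4 + 18*m^3 - 27*m^2 - 9*m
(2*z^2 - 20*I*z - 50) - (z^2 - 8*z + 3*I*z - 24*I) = z^2 + 8*z - 23*I*z - 50 + 24*I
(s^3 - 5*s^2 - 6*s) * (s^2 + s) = s^5 - 4*s^4 - 11*s^3 - 6*s^2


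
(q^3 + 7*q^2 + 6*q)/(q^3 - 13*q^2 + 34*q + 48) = q*(q + 6)/(q^2 - 14*q + 48)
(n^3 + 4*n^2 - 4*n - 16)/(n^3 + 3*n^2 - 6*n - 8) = (n + 2)/(n + 1)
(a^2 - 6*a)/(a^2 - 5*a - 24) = a*(6 - a)/(-a^2 + 5*a + 24)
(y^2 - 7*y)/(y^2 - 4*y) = (y - 7)/(y - 4)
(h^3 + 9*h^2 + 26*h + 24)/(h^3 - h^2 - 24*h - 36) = (h + 4)/(h - 6)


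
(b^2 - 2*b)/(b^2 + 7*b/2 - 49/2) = 2*b*(b - 2)/(2*b^2 + 7*b - 49)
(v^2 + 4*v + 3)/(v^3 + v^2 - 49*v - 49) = (v + 3)/(v^2 - 49)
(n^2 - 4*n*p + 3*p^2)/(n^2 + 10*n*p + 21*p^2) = (n^2 - 4*n*p + 3*p^2)/(n^2 + 10*n*p + 21*p^2)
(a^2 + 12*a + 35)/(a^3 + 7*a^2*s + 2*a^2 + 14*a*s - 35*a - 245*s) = (a + 5)/(a^2 + 7*a*s - 5*a - 35*s)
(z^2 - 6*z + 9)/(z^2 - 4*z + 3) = (z - 3)/(z - 1)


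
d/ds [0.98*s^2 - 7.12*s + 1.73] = 1.96*s - 7.12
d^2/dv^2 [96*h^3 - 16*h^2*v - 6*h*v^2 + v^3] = -12*h + 6*v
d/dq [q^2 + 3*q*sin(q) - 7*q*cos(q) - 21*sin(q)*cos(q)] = 7*q*sin(q) + 3*q*cos(q) + 2*q + 3*sin(q) - 7*cos(q) - 21*cos(2*q)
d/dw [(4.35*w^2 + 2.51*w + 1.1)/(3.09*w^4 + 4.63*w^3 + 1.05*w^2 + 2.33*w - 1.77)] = (-26.883*w^5 - 43.4082*w^4 - 36.8386*w^3 - 7.779*w^2 - 17.709*w - 7.0057)/(9.5481*w^8 + 28.6134*w^7 + 27.9259*w^6 + 24.1224*w^5 + 11.7397*w^4 - 11.4972*w^3 + 1.7119*w^2 - 8.2482*w + 3.1329)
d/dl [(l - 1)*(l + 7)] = 2*l + 6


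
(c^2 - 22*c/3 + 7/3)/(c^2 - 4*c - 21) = (c - 1/3)/(c + 3)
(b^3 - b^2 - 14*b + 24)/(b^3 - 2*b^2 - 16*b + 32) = (b - 3)/(b - 4)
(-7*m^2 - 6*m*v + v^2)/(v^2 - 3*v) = (-7*m^2 - 6*m*v + v^2)/(v*(v - 3))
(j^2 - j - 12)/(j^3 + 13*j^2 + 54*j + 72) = (j - 4)/(j^2 + 10*j + 24)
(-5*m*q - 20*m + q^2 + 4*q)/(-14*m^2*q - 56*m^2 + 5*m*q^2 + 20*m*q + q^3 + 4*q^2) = (-5*m + q)/(-14*m^2 + 5*m*q + q^2)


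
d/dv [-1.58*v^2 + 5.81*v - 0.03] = 5.81 - 3.16*v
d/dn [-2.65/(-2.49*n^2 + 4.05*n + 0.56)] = (10.7325 - 13.197*n)/(-2.49*n^2 + 4.05*n + 0.56)^2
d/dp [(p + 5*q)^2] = 2*p + 10*q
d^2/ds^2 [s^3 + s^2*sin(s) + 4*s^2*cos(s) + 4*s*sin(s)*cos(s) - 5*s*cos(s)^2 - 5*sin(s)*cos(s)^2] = -s^2*sin(s) - 4*s^2*cos(s) - 16*s*sin(s) - 8*s*sin(2*s) + 4*s*cos(s) + 10*s*cos(2*s) + 6*s + 13*sin(s)/4 + 10*sin(2*s) + 45*sin(3*s)/4 + 8*cos(s) + 8*cos(2*s)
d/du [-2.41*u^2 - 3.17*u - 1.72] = -4.82*u - 3.17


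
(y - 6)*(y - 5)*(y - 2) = y^3 - 13*y^2 + 52*y - 60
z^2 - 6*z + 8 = (z - 4)*(z - 2)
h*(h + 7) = h^2 + 7*h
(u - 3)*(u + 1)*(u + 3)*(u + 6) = u^4 + 7*u^3 - 3*u^2 - 63*u - 54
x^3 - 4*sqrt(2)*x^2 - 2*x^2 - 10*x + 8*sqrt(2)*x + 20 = (x - 2)*(x - 5*sqrt(2))*(x + sqrt(2))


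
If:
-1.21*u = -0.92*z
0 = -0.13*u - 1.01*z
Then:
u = 0.00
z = 0.00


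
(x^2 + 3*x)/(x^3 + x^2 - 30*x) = (x + 3)/(x^2 + x - 30)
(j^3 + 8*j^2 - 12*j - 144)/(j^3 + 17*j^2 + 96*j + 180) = (j - 4)/(j + 5)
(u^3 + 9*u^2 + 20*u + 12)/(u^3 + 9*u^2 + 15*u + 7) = (u^2 + 8*u + 12)/(u^2 + 8*u + 7)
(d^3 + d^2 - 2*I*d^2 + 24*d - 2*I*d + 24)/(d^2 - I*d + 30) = (d^2 + d*(1 + 4*I) + 4*I)/(d + 5*I)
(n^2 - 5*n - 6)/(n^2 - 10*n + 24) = (n + 1)/(n - 4)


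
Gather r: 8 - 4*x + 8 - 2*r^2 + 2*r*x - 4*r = -2*r^2 + r*(2*x - 4) - 4*x + 16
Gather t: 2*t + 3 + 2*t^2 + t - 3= 2*t^2 + 3*t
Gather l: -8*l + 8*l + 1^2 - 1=0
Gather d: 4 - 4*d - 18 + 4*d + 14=0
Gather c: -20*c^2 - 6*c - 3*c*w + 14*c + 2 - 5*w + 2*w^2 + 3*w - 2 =-20*c^2 + c*(8 - 3*w) + 2*w^2 - 2*w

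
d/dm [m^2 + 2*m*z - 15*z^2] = 2*m + 2*z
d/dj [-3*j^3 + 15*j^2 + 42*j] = -9*j^2 + 30*j + 42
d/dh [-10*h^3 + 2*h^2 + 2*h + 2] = -30*h^2 + 4*h + 2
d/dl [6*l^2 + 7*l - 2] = 12*l + 7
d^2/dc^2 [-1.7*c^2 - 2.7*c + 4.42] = -3.40000000000000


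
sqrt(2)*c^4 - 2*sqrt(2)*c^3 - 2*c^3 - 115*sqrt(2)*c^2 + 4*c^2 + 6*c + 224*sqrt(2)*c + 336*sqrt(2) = (c - 3)*(c - 8*sqrt(2))*(c + 7*sqrt(2))*(sqrt(2)*c + sqrt(2))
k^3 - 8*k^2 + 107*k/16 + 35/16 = (k - 7)*(k - 5/4)*(k + 1/4)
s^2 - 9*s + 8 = (s - 8)*(s - 1)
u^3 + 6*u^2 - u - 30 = (u - 2)*(u + 3)*(u + 5)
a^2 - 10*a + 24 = (a - 6)*(a - 4)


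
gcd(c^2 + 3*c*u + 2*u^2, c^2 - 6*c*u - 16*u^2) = c + 2*u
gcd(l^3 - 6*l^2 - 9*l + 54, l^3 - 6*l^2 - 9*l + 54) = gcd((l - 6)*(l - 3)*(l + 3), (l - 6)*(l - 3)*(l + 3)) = l^3 - 6*l^2 - 9*l + 54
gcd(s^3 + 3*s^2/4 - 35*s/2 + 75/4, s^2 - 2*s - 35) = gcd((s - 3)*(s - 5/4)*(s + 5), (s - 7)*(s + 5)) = s + 5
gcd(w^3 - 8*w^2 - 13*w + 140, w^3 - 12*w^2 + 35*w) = w^2 - 12*w + 35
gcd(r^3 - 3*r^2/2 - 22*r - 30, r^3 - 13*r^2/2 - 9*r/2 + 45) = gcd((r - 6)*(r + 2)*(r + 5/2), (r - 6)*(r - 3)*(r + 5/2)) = r^2 - 7*r/2 - 15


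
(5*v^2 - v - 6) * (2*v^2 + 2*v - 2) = 10*v^4 + 8*v^3 - 24*v^2 - 10*v + 12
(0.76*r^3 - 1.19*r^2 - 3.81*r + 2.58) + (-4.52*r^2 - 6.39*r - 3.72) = 0.76*r^3 - 5.71*r^2 - 10.2*r - 1.14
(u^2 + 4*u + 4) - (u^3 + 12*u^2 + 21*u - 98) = -u^3 - 11*u^2 - 17*u + 102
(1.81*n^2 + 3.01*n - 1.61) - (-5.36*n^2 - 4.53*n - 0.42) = 7.17*n^2 + 7.54*n - 1.19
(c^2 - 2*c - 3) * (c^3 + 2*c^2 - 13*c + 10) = c^5 - 20*c^3 + 30*c^2 + 19*c - 30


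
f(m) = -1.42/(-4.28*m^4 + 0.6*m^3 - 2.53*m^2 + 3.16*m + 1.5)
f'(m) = -1.42*(17.12*m^3 - 1.8*m^2 + 5.06*m - 3.16)/(-4.28*m^4 + 0.6*m^3 - 2.53*m^2 + 3.16*m + 1.5)^2 = (-24.3104*m^3 + 2.556*m^2 - 7.1852*m + 4.4872)/(-4.28*m^4 + 0.6*m^3 - 2.53*m^2 + 3.16*m + 1.5)^2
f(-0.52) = 1.16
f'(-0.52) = 8.22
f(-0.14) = -1.41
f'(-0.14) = 5.56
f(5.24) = 0.00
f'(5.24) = -0.00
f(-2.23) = 0.01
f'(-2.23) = 0.02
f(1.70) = 0.04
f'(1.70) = -0.11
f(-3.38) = 0.00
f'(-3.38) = 0.00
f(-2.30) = 0.01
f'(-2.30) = 0.02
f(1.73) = 0.04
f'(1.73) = -0.10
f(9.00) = 0.00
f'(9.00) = -0.00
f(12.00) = 0.00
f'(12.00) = -0.00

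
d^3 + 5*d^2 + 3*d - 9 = (d - 1)*(d + 3)^2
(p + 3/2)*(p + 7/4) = p^2 + 13*p/4 + 21/8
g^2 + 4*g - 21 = (g - 3)*(g + 7)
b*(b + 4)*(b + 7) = b^3 + 11*b^2 + 28*b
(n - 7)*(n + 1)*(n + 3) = n^3 - 3*n^2 - 25*n - 21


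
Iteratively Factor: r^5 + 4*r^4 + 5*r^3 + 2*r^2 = (r + 2)*(r^4 + 2*r^3 + r^2) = (r + 1)*(r + 2)*(r^3 + r^2) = r*(r + 1)*(r + 2)*(r^2 + r) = r^2*(r + 1)*(r + 2)*(r + 1)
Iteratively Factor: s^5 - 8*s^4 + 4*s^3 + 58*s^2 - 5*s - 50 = (s + 2)*(s^4 - 10*s^3 + 24*s^2 + 10*s - 25) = (s - 5)*(s + 2)*(s^3 - 5*s^2 - s + 5) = (s - 5)*(s - 1)*(s + 2)*(s^2 - 4*s - 5) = (s - 5)*(s - 1)*(s + 1)*(s + 2)*(s - 5)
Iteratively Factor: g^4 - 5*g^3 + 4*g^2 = (g - 1)*(g^3 - 4*g^2) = g*(g - 1)*(g^2 - 4*g) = g^2*(g - 1)*(g - 4)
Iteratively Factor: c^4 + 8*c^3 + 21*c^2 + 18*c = (c + 3)*(c^3 + 5*c^2 + 6*c) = (c + 3)^2*(c^2 + 2*c) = (c + 2)*(c + 3)^2*(c)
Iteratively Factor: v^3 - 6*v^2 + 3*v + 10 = (v - 5)*(v^2 - v - 2) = (v - 5)*(v - 2)*(v + 1)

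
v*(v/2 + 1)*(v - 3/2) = v^3/2 + v^2/4 - 3*v/2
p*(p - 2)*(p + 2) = p^3 - 4*p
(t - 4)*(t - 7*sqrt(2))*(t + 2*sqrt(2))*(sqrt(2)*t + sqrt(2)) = sqrt(2)*t^4 - 10*t^3 - 3*sqrt(2)*t^3 - 32*sqrt(2)*t^2 + 30*t^2 + 40*t + 84*sqrt(2)*t + 112*sqrt(2)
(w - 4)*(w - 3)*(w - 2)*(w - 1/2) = w^4 - 19*w^3/2 + 61*w^2/2 - 37*w + 12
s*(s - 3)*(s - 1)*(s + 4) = s^4 - 13*s^2 + 12*s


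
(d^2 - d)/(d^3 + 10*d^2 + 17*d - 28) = d/(d^2 + 11*d + 28)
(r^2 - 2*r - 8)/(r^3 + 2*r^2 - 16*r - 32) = 1/(r + 4)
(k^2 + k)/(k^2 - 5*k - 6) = k/(k - 6)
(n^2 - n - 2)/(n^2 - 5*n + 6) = (n + 1)/(n - 3)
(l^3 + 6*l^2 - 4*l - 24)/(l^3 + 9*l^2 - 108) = (l^2 - 4)/(l^2 + 3*l - 18)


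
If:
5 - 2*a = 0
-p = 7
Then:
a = 5/2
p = -7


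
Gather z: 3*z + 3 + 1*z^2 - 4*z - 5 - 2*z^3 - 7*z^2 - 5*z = -2*z^3 - 6*z^2 - 6*z - 2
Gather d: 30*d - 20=30*d - 20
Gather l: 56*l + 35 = 56*l + 35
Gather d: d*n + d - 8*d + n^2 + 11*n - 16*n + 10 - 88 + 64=d*(n - 7) + n^2 - 5*n - 14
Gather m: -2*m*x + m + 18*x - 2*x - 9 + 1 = m*(1 - 2*x) + 16*x - 8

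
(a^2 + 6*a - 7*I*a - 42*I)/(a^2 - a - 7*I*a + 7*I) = (a + 6)/(a - 1)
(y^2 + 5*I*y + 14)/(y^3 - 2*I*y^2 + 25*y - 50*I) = (y + 7*I)/(y^2 + 25)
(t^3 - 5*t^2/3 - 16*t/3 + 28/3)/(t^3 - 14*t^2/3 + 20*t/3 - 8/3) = (3*t + 7)/(3*t - 2)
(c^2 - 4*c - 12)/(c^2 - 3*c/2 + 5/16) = 16*(c^2 - 4*c - 12)/(16*c^2 - 24*c + 5)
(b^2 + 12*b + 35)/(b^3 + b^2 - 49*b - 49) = (b + 5)/(b^2 - 6*b - 7)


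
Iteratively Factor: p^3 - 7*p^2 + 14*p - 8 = (p - 2)*(p^2 - 5*p + 4) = (p - 2)*(p - 1)*(p - 4)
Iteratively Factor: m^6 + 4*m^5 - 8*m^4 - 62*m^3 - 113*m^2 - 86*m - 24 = (m + 1)*(m^5 + 3*m^4 - 11*m^3 - 51*m^2 - 62*m - 24) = (m - 4)*(m + 1)*(m^4 + 7*m^3 + 17*m^2 + 17*m + 6) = (m - 4)*(m + 1)*(m + 2)*(m^3 + 5*m^2 + 7*m + 3) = (m - 4)*(m + 1)^2*(m + 2)*(m^2 + 4*m + 3) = (m - 4)*(m + 1)^2*(m + 2)*(m + 3)*(m + 1)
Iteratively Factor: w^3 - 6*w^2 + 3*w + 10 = (w - 2)*(w^2 - 4*w - 5) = (w - 2)*(w + 1)*(w - 5)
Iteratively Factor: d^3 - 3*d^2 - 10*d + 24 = (d + 3)*(d^2 - 6*d + 8) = (d - 2)*(d + 3)*(d - 4)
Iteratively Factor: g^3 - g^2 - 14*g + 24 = (g + 4)*(g^2 - 5*g + 6) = (g - 2)*(g + 4)*(g - 3)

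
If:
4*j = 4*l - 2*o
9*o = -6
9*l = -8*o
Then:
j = 25/27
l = 16/27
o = -2/3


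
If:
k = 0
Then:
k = 0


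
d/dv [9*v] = 9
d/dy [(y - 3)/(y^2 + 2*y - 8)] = (y^2 + 2*y - 2*(y - 3)*(y + 1) - 8)/(y^2 + 2*y - 8)^2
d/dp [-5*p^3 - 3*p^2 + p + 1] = -15*p^2 - 6*p + 1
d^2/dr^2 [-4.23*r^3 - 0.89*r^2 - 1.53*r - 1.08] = -25.38*r - 1.78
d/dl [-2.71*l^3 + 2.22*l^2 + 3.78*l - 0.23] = -8.13*l^2 + 4.44*l + 3.78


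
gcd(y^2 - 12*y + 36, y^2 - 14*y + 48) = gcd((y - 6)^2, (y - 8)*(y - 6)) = y - 6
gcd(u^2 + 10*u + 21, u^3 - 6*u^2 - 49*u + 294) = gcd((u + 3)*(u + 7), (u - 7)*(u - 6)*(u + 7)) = u + 7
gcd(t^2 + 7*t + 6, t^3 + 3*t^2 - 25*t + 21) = 1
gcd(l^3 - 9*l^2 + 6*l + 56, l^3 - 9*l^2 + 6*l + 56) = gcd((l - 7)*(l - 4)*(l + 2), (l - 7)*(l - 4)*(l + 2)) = l^3 - 9*l^2 + 6*l + 56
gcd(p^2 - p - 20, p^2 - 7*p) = 1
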